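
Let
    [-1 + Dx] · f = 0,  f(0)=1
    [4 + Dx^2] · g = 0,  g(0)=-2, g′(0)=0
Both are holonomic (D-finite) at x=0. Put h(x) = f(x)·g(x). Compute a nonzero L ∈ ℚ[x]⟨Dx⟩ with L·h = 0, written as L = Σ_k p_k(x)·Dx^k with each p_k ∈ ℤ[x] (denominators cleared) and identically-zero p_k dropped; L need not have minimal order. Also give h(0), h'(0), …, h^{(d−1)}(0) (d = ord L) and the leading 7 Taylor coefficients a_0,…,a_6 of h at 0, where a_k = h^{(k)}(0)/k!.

f: a_k = 1, 1, 1/2, 1/6, 1/24, 1/120, 1/720, …
g: a_k = -2, 0, 4, 0, -4/3, 0, 8/45, …
Sym-product of L_f,L_g gives L₀ (≤ ord 2).
L = 5 - 2·Dx + Dx^2  (order 2).
h: a_k = -2, -2, 3, 11/3, 7/12, -41/60, -13/40, …
ICs: h(0) = -2, h′(0) = -2.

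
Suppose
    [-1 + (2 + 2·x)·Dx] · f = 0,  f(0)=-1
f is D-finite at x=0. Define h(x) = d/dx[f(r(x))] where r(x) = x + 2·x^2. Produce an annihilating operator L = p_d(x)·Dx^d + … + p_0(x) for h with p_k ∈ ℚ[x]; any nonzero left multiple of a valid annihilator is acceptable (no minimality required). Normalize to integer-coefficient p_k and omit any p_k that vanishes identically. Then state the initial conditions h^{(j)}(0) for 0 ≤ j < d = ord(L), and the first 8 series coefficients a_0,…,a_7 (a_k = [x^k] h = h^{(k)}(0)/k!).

f: a_k = -1, -1/2, 1/8, -1/16, 5/128, -7/256, 21/1024, -33/2048, …
Substitute x→r, Dx→(1/r')Dx; clear ⇒ L₀.
h₀' ⇒ L via d/dx closure of L₀.
L = 7 + (-2 - 10·x - 12·x^2 - 16·x^3)·Dx  (order 1).
h: a_k = -1/2, -7/4, 21/16, 21/32, -595/256, 567/512, 5537/2048, -17843/4096, …
ICs: h(0) = -1/2.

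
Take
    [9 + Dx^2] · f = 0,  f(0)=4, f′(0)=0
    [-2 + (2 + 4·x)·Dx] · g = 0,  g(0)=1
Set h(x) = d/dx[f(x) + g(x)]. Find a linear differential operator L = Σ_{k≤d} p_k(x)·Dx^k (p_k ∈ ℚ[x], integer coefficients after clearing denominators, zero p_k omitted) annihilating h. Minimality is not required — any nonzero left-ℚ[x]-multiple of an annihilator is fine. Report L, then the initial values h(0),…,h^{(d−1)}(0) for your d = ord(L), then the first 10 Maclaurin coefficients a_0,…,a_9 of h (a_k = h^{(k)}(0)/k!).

L = (-18 - 27·x - 27·x^2) + (-9 - 45·x - 81·x^2 - 54·x^3)·Dx + (-2 - 3·x - 3·x^2)·Dx^2 + (-1 - 5·x - 9·x^2 - 6·x^3)·Dx^3  (order 3).
h: a_k = 1, -37, 3/2, 103/2, 35/8, -1287/40, 231/16, -12099/560, 6435/128, -428341/4480, …
ICs: h(0) = 1, h′(0) = -37, h′′(0) = 3.

f: a_k = 4, 0, -18, 0, 27/2, 0, -81/20, 0, 729/1120, 0, …
g: a_k = 1, 1, -1/2, 1/2, -5/8, 7/8, -21/16, 33/16, -429/128, 715/128, …
L₀ := lclm(L_f,L_g); ord L₀ ≤ 2+1.
Differentiate: ansatz ord ≤ ord L₀ ⇒ L.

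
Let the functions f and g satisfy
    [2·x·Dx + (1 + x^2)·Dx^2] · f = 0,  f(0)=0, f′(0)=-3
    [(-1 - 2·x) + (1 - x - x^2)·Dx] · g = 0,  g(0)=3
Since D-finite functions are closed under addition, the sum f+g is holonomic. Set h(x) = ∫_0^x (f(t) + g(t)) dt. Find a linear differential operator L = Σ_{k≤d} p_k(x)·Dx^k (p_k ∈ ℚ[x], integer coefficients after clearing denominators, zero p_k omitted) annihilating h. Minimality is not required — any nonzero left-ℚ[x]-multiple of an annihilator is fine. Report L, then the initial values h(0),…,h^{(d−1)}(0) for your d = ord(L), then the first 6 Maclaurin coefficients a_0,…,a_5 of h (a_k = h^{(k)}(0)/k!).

L = (4 - 16·x - 64·x^2 - 72·x^3 - 66·x^4 - 6·x^6)·Dx^2 + (-10 - 24·x - 28·x^2 - 60·x^3 - 65·x^4 - 50·x^5 - 3·x^6 - 6·x^7)·Dx^3 + (2 + 2·x + 2·x^2 - 8·x^3 - 5·x^4 - 11·x^5 - 6·x^6 - x^7 - x^8)·Dx^4  (order 4).
h: a_k = 0, 3, 0, 2, 5/2, 3, …
ICs: h(0) = 0, h′(0) = 3, h′′(0) = 0, h′′′(0) = 12.

f: a_k = 0, -3, 0, 1, 0, -3/5, …
g: a_k = 3, 3, 6, 9, 15, 24, …
L₀ := lclm(L_f,L_g); ord L₀ ≤ 2+1.
h=∫₀ˣh₀: take L = L₀·Dx.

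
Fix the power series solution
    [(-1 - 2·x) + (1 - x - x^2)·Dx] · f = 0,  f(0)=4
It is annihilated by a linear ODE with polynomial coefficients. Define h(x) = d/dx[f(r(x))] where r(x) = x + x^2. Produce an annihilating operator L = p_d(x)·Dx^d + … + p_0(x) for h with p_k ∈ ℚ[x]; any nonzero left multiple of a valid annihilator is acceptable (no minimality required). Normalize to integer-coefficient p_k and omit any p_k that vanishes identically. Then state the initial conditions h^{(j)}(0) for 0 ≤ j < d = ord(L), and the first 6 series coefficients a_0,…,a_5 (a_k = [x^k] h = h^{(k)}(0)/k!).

f: a_k = 4, 4, 8, 12, 20, 32, …
f∘r: x↦r, Dx↦Dx/r' in L_f ⇒ L₀.
Differentiate: ansatz ord ≤ ord L₀ ⇒ L.
L = (6 + 24·x + 48·x^2 + 68·x^3 + 84·x^4 + 60·x^5 + 20·x^6) + (-1 - 3·x + 12·x^3 + 25·x^4 + 24·x^5 + 14·x^6 + 4·x^7)·Dx  (order 1).
h: a_k = 4, 24, 84, 256, 740, 2064, …
ICs: h(0) = 4.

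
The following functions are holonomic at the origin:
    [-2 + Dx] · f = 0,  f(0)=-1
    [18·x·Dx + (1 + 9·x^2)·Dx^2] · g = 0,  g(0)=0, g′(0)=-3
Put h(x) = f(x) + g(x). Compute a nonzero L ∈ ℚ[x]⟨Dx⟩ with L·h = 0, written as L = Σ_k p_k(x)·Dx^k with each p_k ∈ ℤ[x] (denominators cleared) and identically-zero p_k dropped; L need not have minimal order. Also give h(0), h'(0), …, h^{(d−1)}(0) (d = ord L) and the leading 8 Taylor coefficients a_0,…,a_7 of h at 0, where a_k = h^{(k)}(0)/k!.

L = (18 - 36·x - 486·x^2 - 324·x^3)·Dx + (-11 + 207·x^2 - 162·x^4)·Dx^2 + (1 + 9·x + 18·x^2 + 81·x^3 + 81·x^4)·Dx^3  (order 3).
h: a_k = -1, -5, -2, 23/3, -2/3, -733/15, -4/45, 98407/315, …
ICs: h(0) = -1, h′(0) = -5, h′′(0) = -4.

f: a_k = -1, -2, -2, -4/3, -2/3, -4/15, -4/45, -8/315, …
g: a_k = 0, -3, 0, 9, 0, -243/5, 0, 2187/7, …
L₀ := lclm(L_f,L_g); ord L₀ ≤ 1+2.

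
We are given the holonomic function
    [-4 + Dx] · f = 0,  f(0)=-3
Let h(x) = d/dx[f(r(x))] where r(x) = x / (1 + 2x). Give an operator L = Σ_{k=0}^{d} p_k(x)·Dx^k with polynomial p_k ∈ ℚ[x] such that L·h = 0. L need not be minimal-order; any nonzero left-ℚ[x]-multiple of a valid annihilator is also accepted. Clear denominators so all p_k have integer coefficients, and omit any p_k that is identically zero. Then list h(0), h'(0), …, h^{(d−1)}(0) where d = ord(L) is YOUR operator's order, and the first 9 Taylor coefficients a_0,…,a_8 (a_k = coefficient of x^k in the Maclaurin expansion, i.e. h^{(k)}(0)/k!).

L = -8·x + (-1 - 4·x - 4·x^2)·Dx  (order 1).
h: a_k = -12, 0, 48, -128, 192, -512/5, -1280/3, 65536/35, -72704/15, …
ICs: h(0) = -12.

f: a_k = -3, -12, -24, -32, -32, -128/5, -256/15, -1024/105, -512/105, …
L₀ from L_f via x↦r, Dx↦r'^{-1}Dx.
Derive L from L₀ (diff closure).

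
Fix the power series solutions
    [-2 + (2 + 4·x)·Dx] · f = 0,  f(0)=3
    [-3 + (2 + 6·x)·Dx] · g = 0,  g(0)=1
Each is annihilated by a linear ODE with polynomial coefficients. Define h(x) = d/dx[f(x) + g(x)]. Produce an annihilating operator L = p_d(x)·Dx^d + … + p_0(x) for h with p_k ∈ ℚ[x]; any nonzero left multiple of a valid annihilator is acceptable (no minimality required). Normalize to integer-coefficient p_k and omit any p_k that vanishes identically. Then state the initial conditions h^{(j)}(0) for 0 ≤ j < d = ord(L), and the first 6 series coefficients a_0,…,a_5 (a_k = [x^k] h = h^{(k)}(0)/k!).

f: a_k = 3, 3, -3/2, 3/2, -15/8, 21/8, …
g: a_k = 1, 3/2, -9/8, 27/16, -405/128, 1701/256, …
h₀=f+g: left-lcm gives L₀, ord ≤ 2.
h=h₀': d/dx-closure on L₀ ⇒ L.
L = -9 + (-15 - 36·x)·Dx + (-2 - 10·x - 12·x^2)·Dx^2  (order 2).
h: a_k = 9/2, -21/4, 153/16, -645/32, 11865/256, -58023/512, …
ICs: h(0) = 9/2, h′(0) = -21/4.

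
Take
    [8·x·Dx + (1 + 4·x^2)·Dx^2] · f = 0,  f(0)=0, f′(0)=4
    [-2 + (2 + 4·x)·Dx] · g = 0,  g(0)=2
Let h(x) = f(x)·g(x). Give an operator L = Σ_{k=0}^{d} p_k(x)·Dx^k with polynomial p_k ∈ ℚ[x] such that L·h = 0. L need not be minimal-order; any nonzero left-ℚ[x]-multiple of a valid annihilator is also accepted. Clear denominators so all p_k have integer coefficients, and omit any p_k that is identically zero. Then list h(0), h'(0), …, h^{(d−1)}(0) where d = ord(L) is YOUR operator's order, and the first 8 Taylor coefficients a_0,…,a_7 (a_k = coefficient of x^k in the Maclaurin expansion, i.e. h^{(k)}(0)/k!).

f: a_k = 0, 4, 0, -16/3, 0, 64/5, 0, -256/7, …
g: a_k = 2, 2, -1, 1, -5/4, 7/4, -21/8, 33/8, …
L₀ := L_f ⊗_s L_g (sym. prod.), ord ≤ 2.
L = (3 - 8·x - 4·x^2) + (-2 + 4·x + 24·x^2 + 16·x^3)·Dx + (1 + 4·x + 8·x^2 + 16·x^3 + 16·x^4)·Dx^2  (order 2).
h: a_k = 0, 8, 8, -44/3, -20/3, 389/15, 409/15, -18853/210, …
ICs: h(0) = 0, h′(0) = 8.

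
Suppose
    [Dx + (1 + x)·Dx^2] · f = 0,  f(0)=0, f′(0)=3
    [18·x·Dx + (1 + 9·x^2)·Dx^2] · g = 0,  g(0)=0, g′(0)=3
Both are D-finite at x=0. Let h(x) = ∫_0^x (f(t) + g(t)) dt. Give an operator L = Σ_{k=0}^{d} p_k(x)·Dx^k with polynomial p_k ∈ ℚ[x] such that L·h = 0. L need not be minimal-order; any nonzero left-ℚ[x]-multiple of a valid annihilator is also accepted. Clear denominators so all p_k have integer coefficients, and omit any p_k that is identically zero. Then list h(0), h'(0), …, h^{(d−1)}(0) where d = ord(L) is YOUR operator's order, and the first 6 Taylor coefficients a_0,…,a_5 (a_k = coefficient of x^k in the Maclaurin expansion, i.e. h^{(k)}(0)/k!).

f: a_k = 0, 3, -3/2, 1, -3/4, 3/5, …
g: a_k = 0, 3, 0, -9, 0, 243/5, …
Sum ⇒ L₀ = lclm(L_f,L_g) in ℚ(x)⟨Dx⟩.
Integrate: L := L₀·Dx.
L = (-18 - 54·x + 486·x^2 + 162·x^3)·Dx^2 + (-20 - 36·x + 432·x^2 + 972·x^3 + 324·x^4)·Dx^3 + (-1 + 17·x + 18·x^2 + 162·x^3 + 243·x^4 + 81·x^5)·Dx^4  (order 4).
h: a_k = 0, 0, 3, -1/2, -2, -3/20, …
ICs: h(0) = 0, h′(0) = 0, h′′(0) = 6, h′′′(0) = -3.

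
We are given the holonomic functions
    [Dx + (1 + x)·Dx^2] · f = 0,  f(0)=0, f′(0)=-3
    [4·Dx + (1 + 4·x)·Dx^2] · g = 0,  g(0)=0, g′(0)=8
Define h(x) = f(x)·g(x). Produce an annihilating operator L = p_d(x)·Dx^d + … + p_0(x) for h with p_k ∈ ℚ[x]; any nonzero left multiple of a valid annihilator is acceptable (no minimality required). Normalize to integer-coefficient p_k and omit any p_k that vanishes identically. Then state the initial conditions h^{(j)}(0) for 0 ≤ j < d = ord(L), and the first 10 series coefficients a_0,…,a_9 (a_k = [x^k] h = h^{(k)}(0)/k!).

f: a_k = 0, -3, 3/2, -1, 3/4, -3/5, 1/2, -3/7, 3/8, -1/3, …
g: a_k = 0, 8, -16, 128/3, -128, 2048/5, -4096/3, 32768/7, -16384, 524288/9, …
h₀=f·g: eliminate ⇒ L₀, order ≤ 2·2.
L = (136 + 320·x + 256·x^2)·Dx + (290 + 1464·x + 2400·x^2 + 1280·x^3)·Dx^2 + (92 + 740·x + 1992·x^2 + 2240·x^3 + 896·x^4)·Dx^3 + (5 + 58·x + 245·x^2 + 464·x^3 + 400·x^4 + 128·x^5)·Dx^4  (order 4).
h: a_k = 0, 0, -24, 60, -160, 470, -22204/15, 4884, -582192/35, 1217039/21, …
ICs: h(0) = 0, h′(0) = 0, h′′(0) = -48, h′′′(0) = 360.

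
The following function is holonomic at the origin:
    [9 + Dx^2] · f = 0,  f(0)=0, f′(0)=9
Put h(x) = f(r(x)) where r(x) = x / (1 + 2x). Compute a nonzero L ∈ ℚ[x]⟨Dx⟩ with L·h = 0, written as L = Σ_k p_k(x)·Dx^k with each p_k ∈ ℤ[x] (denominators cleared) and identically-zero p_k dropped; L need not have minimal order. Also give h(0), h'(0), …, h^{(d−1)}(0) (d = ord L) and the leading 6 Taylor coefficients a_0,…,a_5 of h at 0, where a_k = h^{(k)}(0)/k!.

L = 9 + (4 + 24·x + 48·x^2 + 32·x^3)·Dx + (1 + 8·x + 24·x^2 + 32·x^3 + 16·x^4)·Dx^2  (order 2).
h: a_k = 0, 9, -18, 45/2, 9, -6957/40, …
ICs: h(0) = 0, h′(0) = 9.

f: a_k = 0, 9, 0, -27/2, 0, 243/40, …
h₀=f(r): pull back L_f along r ⇒ L₀.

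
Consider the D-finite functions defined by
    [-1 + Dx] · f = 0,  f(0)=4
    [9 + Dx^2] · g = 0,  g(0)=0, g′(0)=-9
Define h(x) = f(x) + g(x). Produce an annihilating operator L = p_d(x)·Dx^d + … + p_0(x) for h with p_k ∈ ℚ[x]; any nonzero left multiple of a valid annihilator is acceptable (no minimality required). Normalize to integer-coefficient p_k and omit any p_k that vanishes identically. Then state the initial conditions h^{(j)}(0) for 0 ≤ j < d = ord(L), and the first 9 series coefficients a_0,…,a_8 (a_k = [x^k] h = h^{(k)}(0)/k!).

L = -9 + 9·Dx - Dx^2 + Dx^3  (order 3).
h: a_k = 4, -5, 2, 85/6, 1/6, -145/24, 1/180, 1313/1008, 1/10080, …
ICs: h(0) = 4, h′(0) = -5, h′′(0) = 4.

f: a_k = 4, 4, 2, 2/3, 1/6, 1/30, 1/180, 1/1260, 1/10080, …
g: a_k = 0, -9, 0, 27/2, 0, -243/40, 0, 729/560, 0, …
f+g: L₀ = lclm(L_f,L_g), ord ≤ 1+2.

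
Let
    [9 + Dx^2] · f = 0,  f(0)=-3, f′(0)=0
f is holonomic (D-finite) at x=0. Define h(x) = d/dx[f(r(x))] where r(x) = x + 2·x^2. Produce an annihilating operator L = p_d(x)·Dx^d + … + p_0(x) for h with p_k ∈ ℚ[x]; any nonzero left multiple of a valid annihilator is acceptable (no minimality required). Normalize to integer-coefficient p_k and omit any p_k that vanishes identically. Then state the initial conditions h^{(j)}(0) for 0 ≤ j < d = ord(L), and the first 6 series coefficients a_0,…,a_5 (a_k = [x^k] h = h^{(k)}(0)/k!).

L = (57 + 144·x + 864·x^2 + 2304·x^3 + 2304·x^4) + (-12 - 48·x)·Dx + (1 + 8·x + 16·x^2)·Dx^2  (order 2).
h: a_k = 0, 27, 162, 351/2, -405, -57591/40, …
ICs: h(0) = 0, h′(0) = 27.

f: a_k = -3, 0, 27/2, 0, -81/8, 0, …
Substitute x→r, Dx→(1/r')Dx; clear ⇒ L₀.
Derive L from L₀ (diff closure).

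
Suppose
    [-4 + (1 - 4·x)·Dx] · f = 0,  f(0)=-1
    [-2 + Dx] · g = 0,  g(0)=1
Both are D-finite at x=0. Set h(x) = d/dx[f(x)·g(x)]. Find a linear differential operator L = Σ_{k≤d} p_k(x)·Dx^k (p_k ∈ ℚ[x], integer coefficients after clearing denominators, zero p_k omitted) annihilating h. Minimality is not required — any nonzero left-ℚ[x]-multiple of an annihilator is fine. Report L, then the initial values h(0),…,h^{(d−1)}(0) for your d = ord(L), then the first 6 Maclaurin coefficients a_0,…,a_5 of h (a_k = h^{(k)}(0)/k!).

L = (26 - 48·x + 32·x^2) + (-3 + 16·x - 16·x^2)·Dx  (order 1).
h: a_k = -6, -52, -316, -1688, -25324/3, -607784/15, …
ICs: h(0) = -6.

f: a_k = -1, -4, -16, -64, -256, -1024, …
g: a_k = 1, 2, 2, 4/3, 2/3, 4/15, …
h₀=f·g: eliminate ⇒ L₀, order ≤ 1·1.
h=h₀': d/dx-closure on L₀ ⇒ L.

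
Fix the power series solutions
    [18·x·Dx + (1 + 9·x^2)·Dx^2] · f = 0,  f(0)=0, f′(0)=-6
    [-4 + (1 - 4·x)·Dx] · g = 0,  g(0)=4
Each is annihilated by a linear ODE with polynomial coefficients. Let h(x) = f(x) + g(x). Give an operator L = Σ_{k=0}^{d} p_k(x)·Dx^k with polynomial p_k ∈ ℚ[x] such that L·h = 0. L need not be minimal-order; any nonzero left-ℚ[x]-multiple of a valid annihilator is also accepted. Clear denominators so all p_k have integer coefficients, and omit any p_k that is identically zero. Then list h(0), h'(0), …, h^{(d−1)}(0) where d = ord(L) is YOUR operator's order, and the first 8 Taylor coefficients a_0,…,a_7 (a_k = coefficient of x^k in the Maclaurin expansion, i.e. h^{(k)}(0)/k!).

L = (72 - 1152·x - 1944·x^2)·Dx + (-57 + 72·x - 765·x^2 - 1944·x^3)·Dx^2 + (4 - 7·x - 63·x^3 - 324·x^4)·Dx^3  (order 3).
h: a_k = 4, 10, 64, 274, 1024, 19994/5, 16384, 463126/7, …
ICs: h(0) = 4, h′(0) = 10, h′′(0) = 128.

f: a_k = 0, -6, 0, 18, 0, -486/5, 0, 4374/7, …
g: a_k = 4, 16, 64, 256, 1024, 4096, 16384, 65536, …
Weyl lclm of L_f,L_g ⇒ L₀ (ord ≤ 3).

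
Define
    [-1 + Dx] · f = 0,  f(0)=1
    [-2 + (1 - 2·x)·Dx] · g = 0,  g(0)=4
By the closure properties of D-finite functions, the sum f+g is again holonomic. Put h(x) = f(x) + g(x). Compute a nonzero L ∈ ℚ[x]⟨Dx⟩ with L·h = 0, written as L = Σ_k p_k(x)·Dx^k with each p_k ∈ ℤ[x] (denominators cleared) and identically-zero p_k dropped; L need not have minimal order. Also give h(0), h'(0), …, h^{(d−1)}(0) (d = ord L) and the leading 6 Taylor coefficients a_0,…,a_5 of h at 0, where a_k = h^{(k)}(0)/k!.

L = (6 + 4·x) + (-7 - 4·x + 4·x^2)·Dx + (1 - 4·x^2)·Dx^2  (order 2).
h: a_k = 5, 9, 33/2, 193/6, 1537/24, 15361/120, …
ICs: h(0) = 5, h′(0) = 9.

f: a_k = 1, 1, 1/2, 1/6, 1/24, 1/120, …
g: a_k = 4, 8, 16, 32, 64, 128, …
Sum ⇒ L₀ = lclm(L_f,L_g) in ℚ(x)⟨Dx⟩.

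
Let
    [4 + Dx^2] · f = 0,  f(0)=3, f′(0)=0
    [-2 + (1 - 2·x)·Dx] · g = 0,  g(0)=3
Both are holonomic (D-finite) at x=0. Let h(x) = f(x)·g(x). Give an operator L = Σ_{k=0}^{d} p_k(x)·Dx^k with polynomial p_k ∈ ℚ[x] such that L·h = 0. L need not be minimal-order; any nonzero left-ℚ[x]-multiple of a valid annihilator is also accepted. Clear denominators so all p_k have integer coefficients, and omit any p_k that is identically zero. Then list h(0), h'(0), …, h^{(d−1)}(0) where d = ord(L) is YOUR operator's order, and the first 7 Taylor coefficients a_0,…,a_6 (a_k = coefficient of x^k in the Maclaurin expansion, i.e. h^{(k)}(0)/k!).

L = (-4 + 8·x) + 4·Dx + (-1 + 2·x)·Dx^2  (order 2).
h: a_k = 9, 18, 18, 36, 78, 156, 1556/5, …
ICs: h(0) = 9, h′(0) = 18.

f: a_k = 3, 0, -6, 0, 2, 0, -4/15, …
g: a_k = 3, 6, 12, 24, 48, 96, 192, …
Sym-product of L_f,L_g gives L₀ (≤ ord 2).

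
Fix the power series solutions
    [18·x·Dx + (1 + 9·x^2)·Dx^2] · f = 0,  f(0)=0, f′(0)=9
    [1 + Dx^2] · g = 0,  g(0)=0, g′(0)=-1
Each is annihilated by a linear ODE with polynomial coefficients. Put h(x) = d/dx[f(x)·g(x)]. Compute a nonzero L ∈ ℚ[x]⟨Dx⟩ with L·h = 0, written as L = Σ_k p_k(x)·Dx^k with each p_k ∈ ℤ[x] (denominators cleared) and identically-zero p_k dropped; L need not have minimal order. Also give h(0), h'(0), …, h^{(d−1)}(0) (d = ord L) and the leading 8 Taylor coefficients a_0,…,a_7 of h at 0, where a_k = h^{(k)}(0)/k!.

L = (38998 + 738774·x^2 + 15162957·x^4 + 3032640·x^6 - 78732·x^8 - 1771470·x^10 + 531441·x^12) + (20772·x + 1033884·x^3 + 7902360·x^5 + 2624400·x^7 + 1180980·x^9 + 2125764·x^11)·Dx + (39368 + 755028·x^2 + 15369750·x^4 + 3887028·x^6 + 314928·x^8 - 1417176·x^10 + 1062882·x^12)·Dx^2 + (20772·x + 1033884·x^3 + 7902360·x^5 + 2624400·x^7 + 1180980·x^9 + 2125764·x^11)·Dx^3 + (370 + 16254·x^2 + 206793·x^4 + 854388·x^6 + 393660·x^8 + 354294·x^10 + 531441·x^12)·Dx^4  (order 4).
h: a_k = 0, -18, 0, 114, 0, -3609/4, 0, 15389/2, …
ICs: h(0) = 0, h′(0) = -18, h′′(0) = 0, h′′′(0) = 684.

f: a_k = 0, 9, 0, -27, 0, 729/5, 0, -6561/7, …
g: a_k = 0, -1, 0, 1/6, 0, -1/120, 0, 1/5040, …
h₀=f·g: eliminate ⇒ L₀, order ≤ 2·2.
h₀' ⇒ L via d/dx closure of L₀.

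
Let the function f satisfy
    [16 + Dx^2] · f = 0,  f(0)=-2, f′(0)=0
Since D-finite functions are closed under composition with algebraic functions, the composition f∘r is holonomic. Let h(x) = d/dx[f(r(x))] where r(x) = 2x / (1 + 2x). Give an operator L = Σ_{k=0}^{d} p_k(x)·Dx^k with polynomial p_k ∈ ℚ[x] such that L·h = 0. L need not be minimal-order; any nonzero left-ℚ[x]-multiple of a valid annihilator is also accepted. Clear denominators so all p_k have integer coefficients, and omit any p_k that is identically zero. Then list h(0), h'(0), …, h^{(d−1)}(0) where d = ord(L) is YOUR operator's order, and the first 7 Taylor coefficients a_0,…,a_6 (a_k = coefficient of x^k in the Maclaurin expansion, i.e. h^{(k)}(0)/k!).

L = (88 + 96·x + 96·x^2) + (12 + 72·x + 144·x^2 + 96·x^3)·Dx + (1 + 8·x + 24·x^2 + 32·x^3 + 16·x^4)·Dx^2  (order 2).
h: a_k = 0, 128, -768, 5120/3, 10240/3, -702464/15, 1175552/5, …
ICs: h(0) = 0, h′(0) = 128.

f: a_k = -2, 0, 16, 0, -64/3, 0, 512/45, …
L₀ from L_f via x↦r, Dx↦r'^{-1}Dx.
Differentiate: ansatz ord ≤ ord L₀ ⇒ L.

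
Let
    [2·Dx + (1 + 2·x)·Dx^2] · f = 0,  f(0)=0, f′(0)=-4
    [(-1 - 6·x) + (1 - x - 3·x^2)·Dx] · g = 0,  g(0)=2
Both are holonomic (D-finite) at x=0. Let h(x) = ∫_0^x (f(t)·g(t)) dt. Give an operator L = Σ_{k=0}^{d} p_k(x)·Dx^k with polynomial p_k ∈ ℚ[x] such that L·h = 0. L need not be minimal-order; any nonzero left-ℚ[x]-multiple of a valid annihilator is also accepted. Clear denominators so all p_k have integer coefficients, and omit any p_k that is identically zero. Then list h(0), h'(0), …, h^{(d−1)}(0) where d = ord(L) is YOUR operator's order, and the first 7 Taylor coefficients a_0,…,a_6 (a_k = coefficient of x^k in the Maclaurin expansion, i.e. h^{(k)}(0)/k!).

L = (8 + 24·x)·Dx + (18·x + 30·x^2)·Dx^2 + (-1 - x + 5·x^2 + 6·x^3)·Dx^3  (order 3).
h: a_k = 0, 0, -4, 0, -26/3, -56/15, -1112/45, …
ICs: h(0) = 0, h′(0) = 0, h′′(0) = -8.

f: a_k = 0, -4, 4, -16/3, 8, -64/5, 64/3, …
g: a_k = 2, 2, 8, 14, 38, 80, 194, …
f·g: L₀ = L_f ⊗_s L_g, ord ≤ 2·1.
h=∫h₀ ⇒ L = L₀·Dx.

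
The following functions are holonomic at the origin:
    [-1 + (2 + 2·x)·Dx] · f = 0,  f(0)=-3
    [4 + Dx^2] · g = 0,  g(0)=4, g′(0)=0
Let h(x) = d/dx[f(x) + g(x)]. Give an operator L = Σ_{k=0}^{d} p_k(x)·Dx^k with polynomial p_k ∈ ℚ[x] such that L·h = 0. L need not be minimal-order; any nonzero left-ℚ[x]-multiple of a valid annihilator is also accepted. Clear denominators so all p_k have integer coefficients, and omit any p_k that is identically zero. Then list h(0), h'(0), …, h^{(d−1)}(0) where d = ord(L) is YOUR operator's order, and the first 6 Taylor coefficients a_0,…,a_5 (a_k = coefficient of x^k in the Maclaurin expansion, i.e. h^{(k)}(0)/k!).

f: a_k = -3, -3/2, 3/8, -3/16, 15/128, -21/256, …
g: a_k = 4, 0, -8, 0, 8/3, 0, …
f+g: L₀ = lclm(L_f,L_g), ord ≤ 1+2.
h₀' ⇒ L via d/dx closure of L₀.
L = (-124 - 128·x - 64·x^2) + (-152 - 408·x - 384·x^2 - 128·x^3)·Dx + (-31 - 32·x - 16·x^2)·Dx^2 + (-38 - 102·x - 96·x^2 - 32·x^3)·Dx^3  (order 3).
h: a_k = -3/2, -61/4, -9/16, 1069/96, -105/256, -13549/7680, …
ICs: h(0) = -3/2, h′(0) = -61/4, h′′(0) = -9/8.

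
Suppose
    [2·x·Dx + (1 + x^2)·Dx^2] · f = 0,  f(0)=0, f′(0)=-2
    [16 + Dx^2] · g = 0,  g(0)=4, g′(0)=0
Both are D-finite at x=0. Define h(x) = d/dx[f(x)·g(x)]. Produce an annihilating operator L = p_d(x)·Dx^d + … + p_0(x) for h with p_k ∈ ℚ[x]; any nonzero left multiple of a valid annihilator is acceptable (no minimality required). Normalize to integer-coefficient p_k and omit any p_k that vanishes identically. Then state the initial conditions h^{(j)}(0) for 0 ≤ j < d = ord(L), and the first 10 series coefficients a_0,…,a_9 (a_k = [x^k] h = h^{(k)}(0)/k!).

f: a_k = 0, -2, 0, 2/3, 0, -2/5, 0, 2/7, 0, -2/9, …
g: a_k = 4, 0, -32, 0, 128/3, 0, -1024/45, 0, 2048/315, 0, …
h₀=f·g: eliminate ⇒ L₀, order ≤ 2·2.
h₀' ⇒ L via d/dx closure of L₀.
L = (32960 + 157056·x^2 + 319424·x^4 + 359424·x^6 + 242688·x^8 + 94208·x^10 + 16384·x^12) + (6752·x + 28736·x^3 + 49120·x^5 + 43520·x^7 + 20480·x^9 + 4096·x^11)·Dx + (3420 + 17320·x^2 + 37356·x^4 + 44272·x^6 + 30848·x^8 + 12032·x^10 + 2048·x^12)·Dx^2 + (422·x + 1796·x^3 + 3070·x^5 + 2720·x^7 + 1280·x^9 + 256·x^11)·Dx^3 + (85 + 469·x^2 + 1087·x^4 + 1363·x^6 + 980·x^8 + 384·x^10 + 64·x^12)·Dx^4  (order 4).
h: a_k = -8, 0, 200, 0, -1624/3, 0, 27688/45, 0, -52232/105, 0, …
ICs: h(0) = -8, h′(0) = 0, h′′(0) = 400, h′′′(0) = 0.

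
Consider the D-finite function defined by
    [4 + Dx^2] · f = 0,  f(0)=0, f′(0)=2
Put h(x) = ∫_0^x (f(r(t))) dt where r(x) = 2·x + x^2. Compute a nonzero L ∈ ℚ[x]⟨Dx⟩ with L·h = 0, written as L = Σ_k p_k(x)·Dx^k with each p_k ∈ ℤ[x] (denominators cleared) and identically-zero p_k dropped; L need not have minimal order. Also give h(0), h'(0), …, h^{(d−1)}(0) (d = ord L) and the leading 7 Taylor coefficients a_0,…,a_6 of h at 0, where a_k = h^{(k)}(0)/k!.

L = (16 + 48·x + 48·x^2 + 16·x^3)·Dx - Dx^2 + (1 + x)·Dx^3  (order 3).
h: a_k = 0, 0, 2, 2/3, -8/3, -16/5, 4/45, …
ICs: h(0) = 0, h′(0) = 0, h′′(0) = 4.

f: a_k = 0, 2, 0, -4/3, 0, 4/15, 0, …
L₀ from L_f via x↦r, Dx↦r'^{-1}Dx.
Integrate: L := L₀·Dx.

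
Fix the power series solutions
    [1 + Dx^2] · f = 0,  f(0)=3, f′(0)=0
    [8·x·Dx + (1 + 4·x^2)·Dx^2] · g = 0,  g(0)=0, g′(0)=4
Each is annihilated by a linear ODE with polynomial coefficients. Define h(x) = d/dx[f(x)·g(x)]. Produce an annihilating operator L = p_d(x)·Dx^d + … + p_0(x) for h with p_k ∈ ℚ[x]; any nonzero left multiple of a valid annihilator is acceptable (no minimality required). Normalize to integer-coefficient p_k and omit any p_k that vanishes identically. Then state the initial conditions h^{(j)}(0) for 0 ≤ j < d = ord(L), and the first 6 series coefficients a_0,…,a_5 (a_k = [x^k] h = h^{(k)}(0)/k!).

L = (3893 + 34584·x^2 + 286832·x^4 + 57600·x^6 + 768·x^8 - 10240·x^10 + 4096·x^12) + (2192·x + 44864·x^3 + 156160·x^5 + 51200·x^7 + 20480·x^9 + 16384·x^11)·Dx + (3978 + 36208·x^2 + 296160·x^4 + 76288·x^6 + 9728·x^8 - 4096·x^10 + 8192·x^12)·Dx^2 + (2192·x + 44864·x^3 + 156160·x^5 + 51200·x^7 + 20480·x^9 + 16384·x^11)·Dx^3 + (85 + 1624·x^2 + 9328·x^4 + 18688·x^6 + 8960·x^8 + 6144·x^10 + 4096·x^12)·Dx^4  (order 4).
h: a_k = 12, 0, -66, 0, 469/2, 0, …
ICs: h(0) = 12, h′(0) = 0, h′′(0) = -132, h′′′(0) = 0.

f: a_k = 3, 0, -3/2, 0, 1/8, 0, …
g: a_k = 0, 4, 0, -16/3, 0, 64/5, …
Sym-product of L_f,L_g gives L₀ (≤ ord 4).
Derive L from L₀ (diff closure).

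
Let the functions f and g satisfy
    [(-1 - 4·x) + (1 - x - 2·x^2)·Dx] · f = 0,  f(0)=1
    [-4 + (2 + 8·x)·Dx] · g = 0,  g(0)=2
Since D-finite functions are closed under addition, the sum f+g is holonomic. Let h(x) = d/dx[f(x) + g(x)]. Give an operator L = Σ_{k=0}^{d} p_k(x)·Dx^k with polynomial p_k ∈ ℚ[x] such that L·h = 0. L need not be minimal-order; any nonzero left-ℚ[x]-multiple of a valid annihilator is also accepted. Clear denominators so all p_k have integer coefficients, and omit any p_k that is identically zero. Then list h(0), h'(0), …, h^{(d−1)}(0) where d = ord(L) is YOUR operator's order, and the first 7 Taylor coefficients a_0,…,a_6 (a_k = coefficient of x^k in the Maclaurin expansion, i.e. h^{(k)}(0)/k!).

f: a_k = 1, 1, 3, 5, 11, 21, 43, …
g: a_k = 2, 4, -4, 8, -20, 56, -168, …
f+g: L₀ = lclm(L_f,L_g), ord ≤ 1+1.
h=h₀': d/dx-closure on L₀ ⇒ L.
L = (-66 - 300·x - 720·x^2 - 480·x^3 - 480·x^4) + (-9 - 180·x - 954·x^2 - 1872·x^3 - 1800·x^4 - 1440·x^5)·Dx + (4 + 33·x + 69·x^2 - 28·x^3 - 228·x^4 - 480·x^5 - 320·x^6)·Dx^2  (order 2).
h: a_k = 5, -2, 39, -36, 385, -750, 4291, …
ICs: h(0) = 5, h′(0) = -2.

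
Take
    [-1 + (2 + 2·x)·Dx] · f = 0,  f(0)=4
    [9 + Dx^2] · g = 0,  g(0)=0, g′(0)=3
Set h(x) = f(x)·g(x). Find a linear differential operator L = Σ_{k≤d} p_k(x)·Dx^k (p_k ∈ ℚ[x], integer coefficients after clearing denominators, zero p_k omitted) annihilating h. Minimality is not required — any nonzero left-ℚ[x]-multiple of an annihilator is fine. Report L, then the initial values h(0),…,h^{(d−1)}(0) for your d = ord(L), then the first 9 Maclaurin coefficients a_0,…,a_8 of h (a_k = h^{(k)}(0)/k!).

L = (39 + 72·x + 36·x^2) + (-4 - 4·x)·Dx + (4 + 8·x + 4·x^2)·Dx^2  (order 2).
h: a_k = 0, 12, 6, -39/2, -33/4, 1581/160, 1041/320, -20529/8960, -2367/3584, …
ICs: h(0) = 0, h′(0) = 12.

f: a_k = 4, 2, -1/2, 1/4, -5/32, 7/64, -21/256, 33/512, -429/8192, …
g: a_k = 0, 3, 0, -9/2, 0, 81/40, 0, -243/560, 0, …
Product ⇒ symmetric product L₀, ord ≤ 2.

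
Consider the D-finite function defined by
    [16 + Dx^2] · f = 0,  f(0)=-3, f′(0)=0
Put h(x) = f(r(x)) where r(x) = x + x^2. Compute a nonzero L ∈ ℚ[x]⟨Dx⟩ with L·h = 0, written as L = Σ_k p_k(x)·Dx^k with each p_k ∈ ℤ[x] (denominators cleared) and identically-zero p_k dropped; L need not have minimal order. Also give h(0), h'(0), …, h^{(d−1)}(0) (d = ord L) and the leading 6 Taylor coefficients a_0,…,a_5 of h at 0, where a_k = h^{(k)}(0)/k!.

L = (16 + 96·x + 192·x^2 + 128·x^3) - 2·Dx + (1 + 2·x)·Dx^2  (order 2).
h: a_k = -3, 0, 24, 48, -8, -128, …
ICs: h(0) = -3, h′(0) = 0.

f: a_k = -3, 0, 24, 0, -32, 0, …
f∘r: x↦r, Dx↦Dx/r' in L_f ⇒ L₀.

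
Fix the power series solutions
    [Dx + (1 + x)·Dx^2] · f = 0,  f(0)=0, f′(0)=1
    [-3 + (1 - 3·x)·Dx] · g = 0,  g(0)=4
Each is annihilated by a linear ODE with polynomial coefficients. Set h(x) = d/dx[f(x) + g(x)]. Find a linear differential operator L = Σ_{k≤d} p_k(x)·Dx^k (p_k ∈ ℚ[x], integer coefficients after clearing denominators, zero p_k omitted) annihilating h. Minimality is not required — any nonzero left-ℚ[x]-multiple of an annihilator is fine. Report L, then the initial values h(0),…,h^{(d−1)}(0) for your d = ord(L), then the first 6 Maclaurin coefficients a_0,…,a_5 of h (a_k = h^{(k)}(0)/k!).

f: a_k = 0, 1, -1/2, 1/3, -1/4, 1/5, …
g: a_k = 4, 12, 36, 108, 324, 972, …
Weyl lclm of L_f,L_g ⇒ L₀ (ord ≤ 3).
h=h₀': d/dx-closure on L₀ ⇒ L.
L = (-66 - 18·x) + (-52 - 120·x - 36·x^2)·Dx + (7 - 11·x - 27·x^2 - 9·x^3)·Dx^2  (order 2).
h: a_k = 13, 71, 325, 1295, 4861, 17495, …
ICs: h(0) = 13, h′(0) = 71.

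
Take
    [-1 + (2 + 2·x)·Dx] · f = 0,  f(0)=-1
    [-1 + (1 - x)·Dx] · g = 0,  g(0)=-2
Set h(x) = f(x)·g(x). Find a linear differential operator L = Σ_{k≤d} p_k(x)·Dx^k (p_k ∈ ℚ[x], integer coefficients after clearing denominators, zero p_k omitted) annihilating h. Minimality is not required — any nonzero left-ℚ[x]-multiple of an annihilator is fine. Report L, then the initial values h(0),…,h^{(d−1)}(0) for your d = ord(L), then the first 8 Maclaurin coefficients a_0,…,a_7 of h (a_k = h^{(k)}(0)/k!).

f: a_k = -1, -1/2, 1/8, -1/16, 5/128, -7/256, 21/1024, -33/2048, …
g: a_k = -2, -2, -2, -2, -2, -2, -2, -2, …
Product ⇒ symmetric product L₀, ord ≤ 1.
L = (3 + x) + (-2 + 2·x^2)·Dx  (order 1).
h: a_k = 2, 3, 11/4, 23/8, 179/64, 365/128, 1439/512, 2911/1024, …
ICs: h(0) = 2.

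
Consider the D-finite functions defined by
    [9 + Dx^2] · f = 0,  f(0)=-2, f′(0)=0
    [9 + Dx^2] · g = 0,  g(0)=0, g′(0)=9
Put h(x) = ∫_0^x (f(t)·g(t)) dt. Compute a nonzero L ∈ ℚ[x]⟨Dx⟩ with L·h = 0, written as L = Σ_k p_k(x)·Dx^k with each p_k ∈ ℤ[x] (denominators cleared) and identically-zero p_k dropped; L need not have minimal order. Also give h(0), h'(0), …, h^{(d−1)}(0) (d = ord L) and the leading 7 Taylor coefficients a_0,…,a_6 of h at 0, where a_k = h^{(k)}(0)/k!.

f: a_k = -2, 0, 9, 0, -27/4, 0, 81/40, …
g: a_k = 0, 9, 0, -27/2, 0, 243/40, 0, …
Product ⇒ symmetric product L₀, ord ≤ 4.
h=∫₀ˣh₀: take L = L₀·Dx.
L = 36·Dx^2 + Dx^4  (order 4).
h: a_k = 0, 0, -9, 0, 27, 0, -162/5, …
ICs: h(0) = 0, h′(0) = 0, h′′(0) = -18, h′′′(0) = 0.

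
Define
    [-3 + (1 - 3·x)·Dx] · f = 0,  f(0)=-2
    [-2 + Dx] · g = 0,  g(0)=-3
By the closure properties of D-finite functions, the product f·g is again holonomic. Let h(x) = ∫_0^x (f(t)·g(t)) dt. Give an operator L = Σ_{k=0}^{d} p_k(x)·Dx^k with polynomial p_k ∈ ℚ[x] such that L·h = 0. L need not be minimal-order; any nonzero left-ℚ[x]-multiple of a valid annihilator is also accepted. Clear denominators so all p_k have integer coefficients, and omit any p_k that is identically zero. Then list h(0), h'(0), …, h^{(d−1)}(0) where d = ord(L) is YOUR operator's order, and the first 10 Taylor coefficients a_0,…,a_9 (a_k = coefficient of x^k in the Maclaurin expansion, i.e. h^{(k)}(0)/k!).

f: a_k = -2, -6, -18, -54, -162, -486, -1458, -4374, -13122, -39366, …
g: a_k = -3, -6, -6, -4, -2, -4/5, -4/15, -8/105, -2/105, -4/945, …
L₀ := L_f ⊗_s L_g (sym. prod.), ord ≤ 1.
h=∫h₀ ⇒ L = L₀·Dx.
L = (5 - 6·x)·Dx + (-1 + 3·x)·Dx^2  (order 2).
h: a_k = 0, 6, 15, 34, 157/2, 946/5, 7099/15, 25558/21, 1341803/420, 8050822/945, …
ICs: h(0) = 0, h′(0) = 6.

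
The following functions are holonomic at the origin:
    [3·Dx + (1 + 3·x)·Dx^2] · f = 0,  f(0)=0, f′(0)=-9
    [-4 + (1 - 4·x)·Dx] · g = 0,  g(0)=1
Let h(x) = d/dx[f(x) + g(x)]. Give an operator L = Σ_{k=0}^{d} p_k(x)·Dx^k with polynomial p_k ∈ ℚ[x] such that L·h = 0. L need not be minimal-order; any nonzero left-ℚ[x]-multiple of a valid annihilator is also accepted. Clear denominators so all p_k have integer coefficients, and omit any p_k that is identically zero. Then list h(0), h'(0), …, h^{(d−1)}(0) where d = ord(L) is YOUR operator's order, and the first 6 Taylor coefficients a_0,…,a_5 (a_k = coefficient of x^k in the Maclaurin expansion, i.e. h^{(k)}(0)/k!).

L = (-432 - 288·x) + (-78 - 720·x - 576·x^2)·Dx + (11 + x - 144·x^2 - 144·x^3)·Dx^2  (order 2).
h: a_k = -5, 59, 111, 1267, 4391, 26763, …
ICs: h(0) = -5, h′(0) = 59.

f: a_k = 0, -9, 27/2, -27, 243/4, -729/5, …
g: a_k = 1, 4, 16, 64, 256, 1024, …
Weyl lclm of L_f,L_g ⇒ L₀ (ord ≤ 3).
h₀' ⇒ L via d/dx closure of L₀.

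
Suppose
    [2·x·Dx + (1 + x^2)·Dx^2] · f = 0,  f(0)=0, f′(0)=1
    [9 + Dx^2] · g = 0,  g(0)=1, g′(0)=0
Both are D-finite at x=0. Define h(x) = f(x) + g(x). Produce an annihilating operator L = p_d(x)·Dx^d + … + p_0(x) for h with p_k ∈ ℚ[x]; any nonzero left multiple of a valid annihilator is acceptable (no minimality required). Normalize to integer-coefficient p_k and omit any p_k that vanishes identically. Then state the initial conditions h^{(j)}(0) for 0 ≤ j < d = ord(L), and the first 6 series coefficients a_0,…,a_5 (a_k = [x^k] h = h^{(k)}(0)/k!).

L = (-54·x + 540·x^3 + 162·x^5)·Dx + (63 + 279·x^2 + 297·x^4 + 81·x^6)·Dx^2 + (-6·x + 60·x^3 + 18·x^5)·Dx^3 + (7 + 31·x^2 + 33·x^4 + 9·x^6)·Dx^4  (order 4).
h: a_k = 1, 1, -9/2, -1/3, 27/8, 1/5, …
ICs: h(0) = 1, h′(0) = 1, h′′(0) = -9, h′′′(0) = -2.

f: a_k = 0, 1, 0, -1/3, 0, 1/5, …
g: a_k = 1, 0, -9/2, 0, 27/8, 0, …
L₀ := lclm(L_f,L_g); ord L₀ ≤ 2+2.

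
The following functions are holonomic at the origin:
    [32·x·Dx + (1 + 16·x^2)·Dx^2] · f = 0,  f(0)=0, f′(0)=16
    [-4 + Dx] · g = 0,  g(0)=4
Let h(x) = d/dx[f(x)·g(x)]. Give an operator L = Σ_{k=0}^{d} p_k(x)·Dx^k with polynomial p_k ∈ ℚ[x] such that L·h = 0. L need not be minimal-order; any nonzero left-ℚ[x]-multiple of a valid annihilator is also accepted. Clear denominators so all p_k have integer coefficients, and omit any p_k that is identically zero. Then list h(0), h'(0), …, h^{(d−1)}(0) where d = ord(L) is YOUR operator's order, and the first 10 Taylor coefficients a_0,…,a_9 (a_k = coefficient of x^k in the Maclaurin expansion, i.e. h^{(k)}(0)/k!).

f: a_k = 0, 16, 0, -256/3, 0, 4096/5, 0, -65536/7, 0, 1048576/9, …
g: a_k = 4, 16, 32, 128/3, 128/3, 512/15, 1024/45, 4096/315, 2048/315, 8192/2835, …
h₀=f·g: eliminate ⇒ L₀, order ≤ 2·1.
Derive L from L₀ (diff closure).
L = (16 + 320·x - 768·x^2 + 1024·x^3) + (-96·x + 256·x^2 - 512·x^3)·Dx + (-1 + 4·x - 16·x^2 + 64·x^3)·Dx^2  (order 2).
h: a_k = 64, 512, 512, -8192/3, 6144, 180224/3, -507904/5, -59244544/63, 37715968/21, 42286186496/2835, …
ICs: h(0) = 64, h′(0) = 512.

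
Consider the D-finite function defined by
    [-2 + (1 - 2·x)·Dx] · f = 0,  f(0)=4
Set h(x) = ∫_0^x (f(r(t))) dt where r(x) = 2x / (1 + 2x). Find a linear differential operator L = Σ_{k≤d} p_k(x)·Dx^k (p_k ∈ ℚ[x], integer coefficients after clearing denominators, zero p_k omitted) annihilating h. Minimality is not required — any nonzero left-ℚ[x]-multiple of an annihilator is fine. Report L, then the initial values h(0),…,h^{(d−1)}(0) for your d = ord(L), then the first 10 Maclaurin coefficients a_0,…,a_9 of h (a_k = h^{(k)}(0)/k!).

L = 4·Dx + (-1 + 4·x^2)·Dx^2  (order 2).
h: a_k = 0, 4, 8, 32/3, 16, 128/5, 128/3, 512/7, 128, 2048/9, …
ICs: h(0) = 0, h′(0) = 4.

f: a_k = 4, 8, 16, 32, 64, 128, 256, 512, 1024, 2048, …
Change of var in L_f (x↦r) gives L₀.
∫: right-multiply L₀ by Dx.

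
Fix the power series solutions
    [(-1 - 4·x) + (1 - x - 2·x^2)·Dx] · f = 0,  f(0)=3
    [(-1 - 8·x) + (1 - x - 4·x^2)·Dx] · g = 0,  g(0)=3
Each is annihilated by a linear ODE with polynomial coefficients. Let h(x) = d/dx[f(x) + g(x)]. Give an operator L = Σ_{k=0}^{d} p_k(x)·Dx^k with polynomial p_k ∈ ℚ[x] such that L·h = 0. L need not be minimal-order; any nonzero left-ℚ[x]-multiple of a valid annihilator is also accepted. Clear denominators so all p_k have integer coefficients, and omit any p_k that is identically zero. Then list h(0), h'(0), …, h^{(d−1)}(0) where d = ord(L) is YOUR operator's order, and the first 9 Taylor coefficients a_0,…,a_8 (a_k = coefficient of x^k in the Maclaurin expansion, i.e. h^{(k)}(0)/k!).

L = (-6 - 336·x - 480·x^2 - 1824·x^3 - 3864·x^4 - 6528·x^5 + 2304·x^6) + (6 + 66·x + 156·x^2 + 168·x^3 + 162·x^4 - 3768·x^5 - 3456·x^6 + 1536·x^7)·Dx + (-1 + 2·x - 13·x^2 - 28·x^3 + 222·x^4 + 134·x^5 - 612·x^6 - 320·x^7 + 192·x^8)·Dx^2  (order 2).
h: a_k = 6, 48, 126, 480, 1290, 4032, 11046, 32064, 88290, …
ICs: h(0) = 6, h′(0) = 48.

f: a_k = 3, 3, 9, 15, 33, 63, 129, 255, 513, …
g: a_k = 3, 3, 15, 27, 87, 195, 543, 1323, 3495, …
h₀=f+g: left-lcm gives L₀, ord ≤ 2.
Differentiate: ansatz ord ≤ ord L₀ ⇒ L.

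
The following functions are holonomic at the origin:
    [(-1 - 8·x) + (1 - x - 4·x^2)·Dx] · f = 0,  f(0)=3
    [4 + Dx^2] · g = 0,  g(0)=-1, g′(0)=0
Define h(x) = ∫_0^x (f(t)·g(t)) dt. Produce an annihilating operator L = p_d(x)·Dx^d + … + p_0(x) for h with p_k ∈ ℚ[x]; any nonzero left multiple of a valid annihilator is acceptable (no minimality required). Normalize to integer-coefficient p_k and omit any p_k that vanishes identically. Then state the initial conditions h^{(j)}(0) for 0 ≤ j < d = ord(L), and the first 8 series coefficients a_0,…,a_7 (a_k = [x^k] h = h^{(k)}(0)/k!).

f: a_k = 3, 3, 15, 27, 87, 195, 543, 1323, …
g: a_k = -1, 0, 2, 0, -2/3, 0, 4/45, 0, …
Product ⇒ symmetric product L₀, ord ≤ 2.
∫: right-multiply L₀ by Dx.
L = (4 + 4·x + 16·x^2)·Dx + (2 + 16·x)·Dx^2 + (-1 + x + 4·x^2)·Dx^3  (order 3).
h: a_k = 0, -3, -3/2, -3, -21/4, -59/5, -143/6, -5681/105, …
ICs: h(0) = 0, h′(0) = -3, h′′(0) = -3.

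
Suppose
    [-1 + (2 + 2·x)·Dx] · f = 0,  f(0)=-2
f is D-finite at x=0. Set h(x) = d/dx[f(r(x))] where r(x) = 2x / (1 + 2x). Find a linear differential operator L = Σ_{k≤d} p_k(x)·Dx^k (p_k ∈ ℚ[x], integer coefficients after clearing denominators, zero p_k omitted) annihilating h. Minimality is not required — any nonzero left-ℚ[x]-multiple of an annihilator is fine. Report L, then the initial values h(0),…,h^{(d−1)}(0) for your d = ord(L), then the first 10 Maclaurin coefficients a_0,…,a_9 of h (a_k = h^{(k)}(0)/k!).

f: a_k = -2, -1, 1/4, -1/8, 5/64, -7/128, 21/512, -33/1024, 429/16384, -715/32768, …
L₀ from L_f via x↦r, Dx↦r'^{-1}Dx.
h₀' ⇒ L via d/dx closure of L₀.
L = (-5 - 16·x) + (-1 - 6·x - 8·x^2)·Dx  (order 1).
h: a_k = -2, 10, -39, 141, -1995/4, 7059/4, -50435/8, 182461/8, -5347827/64, 19815255/64, …
ICs: h(0) = -2.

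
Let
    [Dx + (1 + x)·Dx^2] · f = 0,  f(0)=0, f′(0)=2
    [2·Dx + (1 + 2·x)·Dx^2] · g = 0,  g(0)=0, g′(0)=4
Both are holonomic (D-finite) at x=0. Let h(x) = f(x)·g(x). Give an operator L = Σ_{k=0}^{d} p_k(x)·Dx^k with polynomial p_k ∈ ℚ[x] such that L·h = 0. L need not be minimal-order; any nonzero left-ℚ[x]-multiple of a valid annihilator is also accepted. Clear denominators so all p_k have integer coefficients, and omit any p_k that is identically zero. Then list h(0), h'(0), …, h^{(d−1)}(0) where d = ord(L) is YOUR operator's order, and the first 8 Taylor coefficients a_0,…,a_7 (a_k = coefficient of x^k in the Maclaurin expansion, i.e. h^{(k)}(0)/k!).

L = (20 + 48·x + 32·x^2)·Dx + (66 + 268·x + 360·x^2 + 160·x^3)·Dx^2 + (32 + 180·x + 372·x^2 + 336·x^3 + 112·x^4)·Dx^3 + (3 + 22·x + 63·x^2 + 88·x^3 + 60·x^4 + 16·x^5)·Dx^4  (order 4).
h: a_k = 0, 0, 8, -12, 52/3, -26, 1834/45, -332/5, …
ICs: h(0) = 0, h′(0) = 0, h′′(0) = 16, h′′′(0) = -72.

f: a_k = 0, 2, -1, 2/3, -1/2, 2/5, -1/3, 2/7, …
g: a_k = 0, 4, -4, 16/3, -8, 64/5, -64/3, 256/7, …
f·g: L₀ = L_f ⊗_s L_g, ord ≤ 2·2.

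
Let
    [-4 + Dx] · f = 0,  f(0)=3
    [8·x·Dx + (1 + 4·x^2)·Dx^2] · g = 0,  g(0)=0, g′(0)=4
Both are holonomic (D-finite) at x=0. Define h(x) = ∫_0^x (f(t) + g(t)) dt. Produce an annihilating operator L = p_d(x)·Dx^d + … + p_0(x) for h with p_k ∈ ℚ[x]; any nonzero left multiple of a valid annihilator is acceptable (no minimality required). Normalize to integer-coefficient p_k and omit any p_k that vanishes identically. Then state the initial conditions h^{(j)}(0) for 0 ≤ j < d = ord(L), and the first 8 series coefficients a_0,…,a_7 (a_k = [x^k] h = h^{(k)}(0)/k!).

L = (8 - 32·x - 96·x^2 - 128·x^3)·Dx^2 + (-6 - 8·x^2 - 64·x^4)·Dx^3 + (1 + 2·x + 8·x^2 + 8·x^3 + 16·x^4)·Dx^4  (order 4).
h: a_k = 0, 3, 8, 8, 20/3, 32/5, 32/5, 256/105, …
ICs: h(0) = 0, h′(0) = 3, h′′(0) = 16, h′′′(0) = 48.

f: a_k = 3, 12, 24, 32, 32, 128/5, 256/15, 1024/105, …
g: a_k = 0, 4, 0, -16/3, 0, 64/5, 0, -256/7, …
Weyl lclm of L_f,L_g ⇒ L₀ (ord ≤ 3).
h=∫h₀ ⇒ L = L₀·Dx.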